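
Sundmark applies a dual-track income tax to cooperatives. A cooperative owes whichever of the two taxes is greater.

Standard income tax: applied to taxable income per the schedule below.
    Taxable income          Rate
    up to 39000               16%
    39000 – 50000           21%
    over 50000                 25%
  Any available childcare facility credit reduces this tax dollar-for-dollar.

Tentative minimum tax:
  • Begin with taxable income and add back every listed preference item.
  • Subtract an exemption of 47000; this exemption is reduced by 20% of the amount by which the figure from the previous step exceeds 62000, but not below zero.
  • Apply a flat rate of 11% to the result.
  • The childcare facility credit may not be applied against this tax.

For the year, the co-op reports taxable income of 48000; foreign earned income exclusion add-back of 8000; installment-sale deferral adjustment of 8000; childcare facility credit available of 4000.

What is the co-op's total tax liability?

Tentative minimum tax:
  Adjusted income: 48000 + 8000 + 8000 = 64000
  Exemption: 47000 − 20% × (64000 − 62000) = 47000 − 400 = 46600
  Base: 64000 − 46600 = 17400
  17400 × 11% = 1914

Standard income tax:
  39000 × 16% = 6240
  9000 × 21% = 1890
  → 8130
  Less childcare facility credit 4000 → 4130

4130 > 1914, so the standard income tax governs.

4130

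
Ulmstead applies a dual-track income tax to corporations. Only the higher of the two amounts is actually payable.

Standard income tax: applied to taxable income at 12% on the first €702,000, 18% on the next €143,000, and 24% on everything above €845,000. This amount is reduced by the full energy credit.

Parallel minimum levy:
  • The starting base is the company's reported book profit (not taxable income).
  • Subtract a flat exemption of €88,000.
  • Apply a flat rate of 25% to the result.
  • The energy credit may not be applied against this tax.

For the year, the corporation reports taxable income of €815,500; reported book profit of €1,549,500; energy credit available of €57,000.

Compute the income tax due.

€365,375

Standard income tax:
  €702,000 × 12% = €84,240
  €113,500 × 18% = €20,430
  → €104,670
  Less energy credit €57,000 → €47,670

Parallel minimum levy:
  Base (reported book profit): €1,549,500
  Less exemption €88,000 → base €1,461,500
  €1,461,500 × 25% = €365,375

€365,375 > €47,670, so the parallel minimum levy is the binding amount.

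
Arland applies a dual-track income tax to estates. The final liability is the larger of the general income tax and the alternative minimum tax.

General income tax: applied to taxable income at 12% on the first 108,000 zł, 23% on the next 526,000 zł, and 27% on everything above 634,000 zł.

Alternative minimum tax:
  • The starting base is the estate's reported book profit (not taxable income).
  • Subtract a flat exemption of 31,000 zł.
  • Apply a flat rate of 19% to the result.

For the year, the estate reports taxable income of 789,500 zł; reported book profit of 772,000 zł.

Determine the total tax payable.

Alternative minimum tax:
  Base (reported book profit): 772,000 zł
  Less exemption 31,000 zł → base 741,000 zł
  741,000 zł × 19% = 140,790 zł

General income tax:
  108,000 zł × 12% = 12,960 zł
  526,000 zł × 23% = 120,980 zł
  155,500 zł × 27% = 41,985 zł
  → 175,925 zł

175,925 zł > 140,790 zł, so the general income tax governs.

175,925 zł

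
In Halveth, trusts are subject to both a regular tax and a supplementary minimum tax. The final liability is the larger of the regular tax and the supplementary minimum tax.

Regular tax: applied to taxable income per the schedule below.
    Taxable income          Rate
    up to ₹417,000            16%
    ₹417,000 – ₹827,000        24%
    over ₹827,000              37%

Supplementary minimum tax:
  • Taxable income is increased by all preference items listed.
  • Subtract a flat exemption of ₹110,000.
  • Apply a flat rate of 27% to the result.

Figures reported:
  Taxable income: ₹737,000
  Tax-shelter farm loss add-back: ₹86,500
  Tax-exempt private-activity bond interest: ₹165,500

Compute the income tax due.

Regular tax:
  ₹417,000 × 16% = ₹66,720
  ₹320,000 × 24% = ₹76,800
  → ₹143,520

Supplementary minimum tax:
  Adjusted income: ₹737,000 + ₹86,500 + ₹165,500 = ₹989,000
  Less exemption ₹110,000 → base ₹879,000
  ₹879,000 × 27% = ₹237,330

₹237,330 > ₹143,520, so the supplementary minimum tax is the binding amount.

₹237,330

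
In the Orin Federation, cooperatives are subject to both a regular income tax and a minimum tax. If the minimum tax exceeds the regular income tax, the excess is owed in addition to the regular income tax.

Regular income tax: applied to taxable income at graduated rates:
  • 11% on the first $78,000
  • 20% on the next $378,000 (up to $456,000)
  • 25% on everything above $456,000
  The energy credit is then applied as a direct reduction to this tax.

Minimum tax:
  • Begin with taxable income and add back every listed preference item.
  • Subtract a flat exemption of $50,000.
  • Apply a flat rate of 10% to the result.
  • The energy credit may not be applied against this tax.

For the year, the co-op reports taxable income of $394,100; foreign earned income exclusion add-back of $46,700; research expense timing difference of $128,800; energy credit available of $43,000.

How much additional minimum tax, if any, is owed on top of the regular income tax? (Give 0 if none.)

$23,160

Regular income tax:
  $78,000 × 11% = $8,580
  $316,100 × 20% = $63,220
  → $71,800
  Less energy credit $43,000 → $28,800

Minimum tax:
  Adjusted income: $394,100 + $46,700 + $128,800 = $569,600
  Less exemption $50,000 → base $519,600
  $519,600 × 10% = $51,960

Excess of minimum tax over regular income tax: $51,960 − $28,800 = $23,160.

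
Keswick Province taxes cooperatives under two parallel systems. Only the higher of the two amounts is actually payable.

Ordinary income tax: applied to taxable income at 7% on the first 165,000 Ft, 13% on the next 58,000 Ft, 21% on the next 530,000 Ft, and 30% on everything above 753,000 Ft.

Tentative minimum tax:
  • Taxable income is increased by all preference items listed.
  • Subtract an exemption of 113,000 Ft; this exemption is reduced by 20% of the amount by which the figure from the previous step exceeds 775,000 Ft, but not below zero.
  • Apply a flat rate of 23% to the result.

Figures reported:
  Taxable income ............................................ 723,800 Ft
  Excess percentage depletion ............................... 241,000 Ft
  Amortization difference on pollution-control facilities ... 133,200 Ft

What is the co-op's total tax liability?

Tentative minimum tax:
  Adjusted income: 723,800 Ft + 241,000 Ft + 133,200 Ft = 1,098,000 Ft
  Exemption: 113,000 Ft − 20% × (1,098,000 Ft − 775,000 Ft) = 113,000 Ft − 64,600 Ft = 48,400 Ft
  Base: 1,098,000 Ft − 48,400 Ft = 1,049,600 Ft
  1,049,600 Ft × 23% = 241,408 Ft

Ordinary income tax:
  165,000 Ft × 7% = 11,550 Ft
  58,000 Ft × 13% = 7,540 Ft
  500,800 Ft × 21% = 105,168 Ft
  → 124,258 Ft

241,408 Ft > 124,258 Ft, so the tentative minimum tax is the binding amount.

241,408 Ft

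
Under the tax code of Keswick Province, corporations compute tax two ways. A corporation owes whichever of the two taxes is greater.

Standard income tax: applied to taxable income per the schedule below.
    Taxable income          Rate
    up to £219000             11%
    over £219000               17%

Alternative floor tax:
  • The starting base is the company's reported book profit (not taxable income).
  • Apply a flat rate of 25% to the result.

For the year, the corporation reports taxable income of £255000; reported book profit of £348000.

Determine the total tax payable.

£87000

Standard income tax:
  £219000 × 11% = £24090
  £36000 × 17% = £6120
  → £30210

Alternative floor tax:
  Base (reported book profit): £348000
  £348000 × 25% = £87000

£87000 > £30210, so the alternative floor tax is the binding amount.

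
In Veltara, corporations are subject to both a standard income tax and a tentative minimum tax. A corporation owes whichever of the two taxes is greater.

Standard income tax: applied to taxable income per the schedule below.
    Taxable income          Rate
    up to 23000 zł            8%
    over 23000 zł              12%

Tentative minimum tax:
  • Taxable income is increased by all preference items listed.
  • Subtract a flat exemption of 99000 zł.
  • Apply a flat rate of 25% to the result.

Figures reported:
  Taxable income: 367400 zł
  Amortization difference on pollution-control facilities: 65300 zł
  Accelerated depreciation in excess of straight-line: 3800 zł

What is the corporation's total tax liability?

84375 zł

Standard income tax:
  23000 zł × 8% = 1840 zł
  344400 zł × 12% = 41328 zł
  → 43168 zł

Tentative minimum tax:
  Adjusted income: 367400 zł + 65300 zł + 3800 zł = 436500 zł
  Less exemption 99000 zł → base 337500 zł
  337500 zł × 25% = 84375 zł

84375 zł > 43168 zł, so the tentative minimum tax is the binding amount.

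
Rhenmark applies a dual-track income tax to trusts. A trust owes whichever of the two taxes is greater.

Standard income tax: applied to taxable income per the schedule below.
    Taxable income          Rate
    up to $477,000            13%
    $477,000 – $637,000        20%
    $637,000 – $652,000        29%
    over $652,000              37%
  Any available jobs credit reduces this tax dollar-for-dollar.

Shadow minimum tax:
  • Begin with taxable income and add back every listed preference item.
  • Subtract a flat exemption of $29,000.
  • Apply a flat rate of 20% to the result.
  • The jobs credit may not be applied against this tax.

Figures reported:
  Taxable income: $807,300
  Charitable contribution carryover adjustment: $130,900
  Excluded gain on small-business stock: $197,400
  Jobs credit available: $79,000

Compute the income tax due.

Shadow minimum tax:
  Adjusted income: $807,300 + $130,900 + $197,400 = $1,135,600
  Less exemption $29,000 → base $1,106,600
  $1,106,600 × 20% = $221,320

Standard income tax:
  $477,000 × 13% = $62,010
  $160,000 × 20% = $32,000
  $15,000 × 29% = $4,350
  $155,300 × 37% = $57,461
  → $155,821
  Less jobs credit $79,000 → $76,821

$221,320 > $76,821, so the shadow minimum tax is the binding amount.

$221,320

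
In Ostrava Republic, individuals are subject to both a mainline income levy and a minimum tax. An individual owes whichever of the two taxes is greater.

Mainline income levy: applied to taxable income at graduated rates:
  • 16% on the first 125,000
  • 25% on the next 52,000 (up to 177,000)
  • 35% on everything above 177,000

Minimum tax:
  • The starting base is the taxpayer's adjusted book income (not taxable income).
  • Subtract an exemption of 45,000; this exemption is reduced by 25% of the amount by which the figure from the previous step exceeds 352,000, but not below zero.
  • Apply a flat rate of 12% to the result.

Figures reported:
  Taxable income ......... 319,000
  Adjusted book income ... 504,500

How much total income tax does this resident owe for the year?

82,700

Minimum tax:
  Base (adjusted book income): 504,500
  Exemption: 45,000 − 25% × (504,500 − 352,000) = 45,000 − 38,125 = 6,875
  Base: 504,500 − 6,875 = 497,625
  497,625 × 12% = 59,715

Mainline income levy:
  125,000 × 16% = 20,000
  52,000 × 25% = 13,000
  142,000 × 35% = 49,700
  → 82,700

82,700 > 59,715, so the mainline income levy governs.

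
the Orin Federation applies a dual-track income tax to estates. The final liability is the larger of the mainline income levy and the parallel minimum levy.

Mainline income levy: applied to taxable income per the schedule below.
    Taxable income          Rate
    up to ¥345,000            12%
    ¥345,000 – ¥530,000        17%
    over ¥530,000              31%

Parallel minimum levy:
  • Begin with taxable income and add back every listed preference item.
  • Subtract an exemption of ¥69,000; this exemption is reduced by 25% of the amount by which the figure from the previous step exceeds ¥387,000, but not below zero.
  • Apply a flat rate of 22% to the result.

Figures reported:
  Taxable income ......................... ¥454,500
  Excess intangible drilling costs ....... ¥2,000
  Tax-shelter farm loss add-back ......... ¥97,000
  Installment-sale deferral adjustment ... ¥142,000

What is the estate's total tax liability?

Parallel minimum levy:
  Adjusted income: ¥454,500 + ¥2,000 + ¥97,000 + ¥142,000 = ¥695,500
  Exemption: 25% × (¥695,500 − ¥387,000) = ¥77,125 ≥ ¥69,000, so the exemption is fully phased out
  Base: ¥695,500 − ¥0 = ¥695,500
  ¥695,500 × 22% = ¥153,010

Mainline income levy:
  ¥345,000 × 12% = ¥41,400
  ¥109,500 × 17% = ¥18,615
  → ¥60,015

¥153,010 > ¥60,015, so the parallel minimum levy is the binding amount.

¥153,010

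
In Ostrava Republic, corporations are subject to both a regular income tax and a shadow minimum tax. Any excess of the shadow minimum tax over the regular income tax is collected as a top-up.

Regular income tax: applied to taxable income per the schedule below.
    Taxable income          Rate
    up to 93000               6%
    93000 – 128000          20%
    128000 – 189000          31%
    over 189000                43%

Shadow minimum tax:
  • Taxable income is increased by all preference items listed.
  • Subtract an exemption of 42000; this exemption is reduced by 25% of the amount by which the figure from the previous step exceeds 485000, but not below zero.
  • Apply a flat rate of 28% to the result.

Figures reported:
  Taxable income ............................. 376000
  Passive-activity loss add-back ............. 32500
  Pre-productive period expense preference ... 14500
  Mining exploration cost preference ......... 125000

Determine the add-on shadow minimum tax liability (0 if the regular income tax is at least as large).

34190

Shadow minimum tax:
  Adjusted income: 376000 + 32500 + 14500 + 125000 = 548000
  Exemption: 42000 − 25% × (548000 − 485000) = 42000 − 15750 = 26250
  Base: 548000 − 26250 = 521750
  521750 × 28% = 146090

Regular income tax:
  93000 × 6% = 5580
  35000 × 20% = 7000
  61000 × 31% = 18910
  187000 × 43% = 80410
  → 111900

Excess of shadow minimum tax over regular income tax: 146090 − 111900 = 34190.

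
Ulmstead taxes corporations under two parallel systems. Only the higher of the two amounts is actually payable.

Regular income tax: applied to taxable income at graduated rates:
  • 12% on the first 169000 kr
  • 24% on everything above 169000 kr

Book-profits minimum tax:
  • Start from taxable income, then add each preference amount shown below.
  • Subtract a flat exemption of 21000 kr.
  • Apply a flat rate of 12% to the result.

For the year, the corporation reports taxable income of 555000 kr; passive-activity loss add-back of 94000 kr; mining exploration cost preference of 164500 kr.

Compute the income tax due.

112920 kr

Book-profits minimum tax:
  Adjusted income: 555000 kr + 94000 kr + 164500 kr = 813500 kr
  Less exemption 21000 kr → base 792500 kr
  792500 kr × 12% = 95100 kr

Regular income tax:
  169000 kr × 12% = 20280 kr
  386000 kr × 24% = 92640 kr
  → 112920 kr

112920 kr > 95100 kr, so the regular income tax governs.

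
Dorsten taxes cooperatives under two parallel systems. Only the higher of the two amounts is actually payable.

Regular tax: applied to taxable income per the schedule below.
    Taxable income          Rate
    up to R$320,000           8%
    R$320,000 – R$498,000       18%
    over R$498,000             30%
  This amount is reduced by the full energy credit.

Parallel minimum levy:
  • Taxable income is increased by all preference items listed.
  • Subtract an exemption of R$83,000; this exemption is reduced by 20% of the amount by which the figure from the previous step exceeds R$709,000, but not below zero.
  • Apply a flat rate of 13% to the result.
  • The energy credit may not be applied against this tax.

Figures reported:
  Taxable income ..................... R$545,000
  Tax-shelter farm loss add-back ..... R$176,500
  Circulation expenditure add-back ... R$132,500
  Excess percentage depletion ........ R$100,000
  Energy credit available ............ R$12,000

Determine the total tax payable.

Regular tax:
  R$320,000 × 8% = R$25,600
  R$178,000 × 18% = R$32,040
  R$47,000 × 30% = R$14,100
  → R$71,740
  Less energy credit R$12,000 → R$59,740

Parallel minimum levy:
  Adjusted income: R$545,000 + R$176,500 + R$132,500 + R$100,000 = R$954,000
  Exemption: R$83,000 − 20% × (R$954,000 − R$709,000) = R$83,000 − R$49,000 = R$34,000
  Base: R$954,000 − R$34,000 = R$920,000
  R$920,000 × 13% = R$119,600

R$119,600 > R$59,740, so the parallel minimum levy is the binding amount.

R$119,600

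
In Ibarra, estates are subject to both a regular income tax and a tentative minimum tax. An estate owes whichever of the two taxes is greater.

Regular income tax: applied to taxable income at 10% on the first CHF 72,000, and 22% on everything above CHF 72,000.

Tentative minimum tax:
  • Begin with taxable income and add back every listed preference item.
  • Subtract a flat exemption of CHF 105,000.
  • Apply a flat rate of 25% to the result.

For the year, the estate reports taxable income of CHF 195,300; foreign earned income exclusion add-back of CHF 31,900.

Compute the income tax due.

CHF 34,326

Tentative minimum tax:
  Adjusted income: CHF 195,300 + CHF 31,900 = CHF 227,200
  Less exemption CHF 105,000 → base CHF 122,200
  CHF 122,200 × 25% = CHF 30,550

Regular income tax:
  CHF 72,000 × 10% = CHF 7,200
  CHF 123,300 × 22% = CHF 27,126
  → CHF 34,326

CHF 34,326 > CHF 30,550, so the regular income tax governs.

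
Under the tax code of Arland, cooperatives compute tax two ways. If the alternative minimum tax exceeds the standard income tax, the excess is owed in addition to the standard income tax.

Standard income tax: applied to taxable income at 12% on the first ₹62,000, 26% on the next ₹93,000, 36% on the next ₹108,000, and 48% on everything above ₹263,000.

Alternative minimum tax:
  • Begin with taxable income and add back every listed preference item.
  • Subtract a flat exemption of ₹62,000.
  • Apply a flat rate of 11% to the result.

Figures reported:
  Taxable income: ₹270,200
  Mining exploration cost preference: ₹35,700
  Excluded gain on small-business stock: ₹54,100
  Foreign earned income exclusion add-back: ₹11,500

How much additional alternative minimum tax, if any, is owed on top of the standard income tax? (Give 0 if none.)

Alternative minimum tax:
  Adjusted income: ₹270,200 + ₹35,700 + ₹54,100 + ₹11,500 = ₹371,500
  Less exemption ₹62,000 → base ₹309,500
  ₹309,500 × 11% = ₹34,045

Standard income tax:
  ₹62,000 × 12% = ₹7,440
  ₹93,000 × 26% = ₹24,180
  ₹108,000 × 36% = ₹38,880
  ₹7,200 × 48% = ₹3,456
  → ₹73,956

₹34,045 ≤ ₹73,956, so no add-on is due.

₹0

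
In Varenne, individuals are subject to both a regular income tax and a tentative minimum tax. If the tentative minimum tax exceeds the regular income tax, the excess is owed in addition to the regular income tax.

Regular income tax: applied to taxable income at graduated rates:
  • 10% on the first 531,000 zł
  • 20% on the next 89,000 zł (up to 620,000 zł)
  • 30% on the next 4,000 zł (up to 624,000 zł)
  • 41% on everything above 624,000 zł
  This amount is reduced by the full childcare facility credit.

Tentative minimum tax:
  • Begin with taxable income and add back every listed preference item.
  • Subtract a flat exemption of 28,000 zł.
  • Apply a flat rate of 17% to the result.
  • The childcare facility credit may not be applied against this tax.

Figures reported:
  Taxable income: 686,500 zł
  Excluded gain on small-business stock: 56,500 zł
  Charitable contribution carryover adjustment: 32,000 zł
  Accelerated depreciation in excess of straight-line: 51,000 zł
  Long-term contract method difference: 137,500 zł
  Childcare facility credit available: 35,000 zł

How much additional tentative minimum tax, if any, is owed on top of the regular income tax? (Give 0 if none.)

96,310 zł

Tentative minimum tax:
  Adjusted income: 686,500 zł + 56,500 zł + 32,000 zł + 51,000 zł + 137,500 zł = 963,500 zł
  Less exemption 28,000 zł → base 935,500 zł
  935,500 zł × 17% = 159,035 zł

Regular income tax:
  531,000 zł × 10% = 53,100 zł
  89,000 zł × 20% = 17,800 zł
  4,000 zł × 30% = 1,200 zł
  62,500 zł × 41% = 25,625 zł
  → 97,725 zł
  Less childcare facility credit 35,000 zł → 62,725 zł

Excess of tentative minimum tax over regular income tax: 159,035 zł − 62,725 zł = 96,310 zł.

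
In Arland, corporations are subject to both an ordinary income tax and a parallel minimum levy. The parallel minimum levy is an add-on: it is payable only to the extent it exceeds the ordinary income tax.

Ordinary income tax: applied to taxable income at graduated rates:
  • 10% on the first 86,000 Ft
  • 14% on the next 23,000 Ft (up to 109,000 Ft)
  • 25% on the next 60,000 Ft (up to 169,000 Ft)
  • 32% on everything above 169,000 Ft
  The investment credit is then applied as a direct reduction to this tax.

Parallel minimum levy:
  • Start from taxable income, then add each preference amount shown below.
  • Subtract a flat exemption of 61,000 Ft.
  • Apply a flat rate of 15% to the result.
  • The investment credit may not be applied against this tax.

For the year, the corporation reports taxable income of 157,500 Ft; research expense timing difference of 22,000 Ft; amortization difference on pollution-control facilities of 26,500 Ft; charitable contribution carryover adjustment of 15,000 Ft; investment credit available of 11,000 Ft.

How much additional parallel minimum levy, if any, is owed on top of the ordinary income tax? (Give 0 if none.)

Ordinary income tax:
  86,000 Ft × 10% = 8,600 Ft
  23,000 Ft × 14% = 3,220 Ft
  48,500 Ft × 25% = 12,125 Ft
  → 23,945 Ft
  Less investment credit 11,000 Ft → 12,945 Ft

Parallel minimum levy:
  Adjusted income: 157,500 Ft + 22,000 Ft + 26,500 Ft + 15,000 Ft = 221,000 Ft
  Less exemption 61,000 Ft → base 160,000 Ft
  160,000 Ft × 15% = 24,000 Ft

Excess of parallel minimum levy over ordinary income tax: 24,000 Ft − 12,945 Ft = 11,055 Ft.

11,055 Ft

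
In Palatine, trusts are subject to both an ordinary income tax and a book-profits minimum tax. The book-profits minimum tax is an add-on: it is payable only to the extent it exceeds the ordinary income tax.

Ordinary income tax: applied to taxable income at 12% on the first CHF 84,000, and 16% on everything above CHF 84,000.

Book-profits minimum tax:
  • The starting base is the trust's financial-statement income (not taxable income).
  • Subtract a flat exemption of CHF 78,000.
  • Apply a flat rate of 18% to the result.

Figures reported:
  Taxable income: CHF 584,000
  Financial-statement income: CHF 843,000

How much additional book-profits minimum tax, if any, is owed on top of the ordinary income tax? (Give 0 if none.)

Book-profits minimum tax:
  Base (financial-statement income): CHF 843,000
  Less exemption CHF 78,000 → base CHF 765,000
  CHF 765,000 × 18% = CHF 137,700

Ordinary income tax:
  CHF 84,000 × 12% = CHF 10,080
  CHF 500,000 × 16% = CHF 80,000
  → CHF 90,080

Excess of book-profits minimum tax over ordinary income tax: CHF 137,700 − CHF 90,080 = CHF 47,620.

CHF 47,620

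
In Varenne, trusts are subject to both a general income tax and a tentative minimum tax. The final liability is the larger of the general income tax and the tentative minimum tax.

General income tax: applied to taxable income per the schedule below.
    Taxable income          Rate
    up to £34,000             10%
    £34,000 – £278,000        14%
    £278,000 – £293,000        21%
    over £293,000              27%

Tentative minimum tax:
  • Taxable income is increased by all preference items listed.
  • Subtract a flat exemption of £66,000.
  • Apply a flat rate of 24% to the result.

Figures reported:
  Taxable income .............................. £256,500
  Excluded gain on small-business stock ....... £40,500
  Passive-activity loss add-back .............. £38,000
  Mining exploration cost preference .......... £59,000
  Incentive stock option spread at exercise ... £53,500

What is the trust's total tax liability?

General income tax:
  £34,000 × 10% = £3,400
  £222,500 × 14% = £31,150
  → £34,550

Tentative minimum tax:
  Adjusted income: £256,500 + £40,500 + £38,000 + £59,000 + £53,500 = £447,500
  Less exemption £66,000 → base £381,500
  £381,500 × 24% = £91,560

£91,560 > £34,550, so the tentative minimum tax is the binding amount.

£91,560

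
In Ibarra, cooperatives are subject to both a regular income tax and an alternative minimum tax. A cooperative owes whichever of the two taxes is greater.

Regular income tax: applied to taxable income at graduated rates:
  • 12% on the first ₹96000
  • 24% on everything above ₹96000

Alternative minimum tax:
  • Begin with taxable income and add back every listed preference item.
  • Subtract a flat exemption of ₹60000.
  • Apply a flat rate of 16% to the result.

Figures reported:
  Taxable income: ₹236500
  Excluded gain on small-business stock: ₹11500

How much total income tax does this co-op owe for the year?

Regular income tax:
  ₹96000 × 12% = ₹11520
  ₹140500 × 24% = ₹33720
  → ₹45240

Alternative minimum tax:
  Adjusted income: ₹236500 + ₹11500 = ₹248000
  Less exemption ₹60000 → base ₹188000
  ₹188000 × 16% = ₹30080

₹45240 > ₹30080, so the regular income tax governs.

₹45240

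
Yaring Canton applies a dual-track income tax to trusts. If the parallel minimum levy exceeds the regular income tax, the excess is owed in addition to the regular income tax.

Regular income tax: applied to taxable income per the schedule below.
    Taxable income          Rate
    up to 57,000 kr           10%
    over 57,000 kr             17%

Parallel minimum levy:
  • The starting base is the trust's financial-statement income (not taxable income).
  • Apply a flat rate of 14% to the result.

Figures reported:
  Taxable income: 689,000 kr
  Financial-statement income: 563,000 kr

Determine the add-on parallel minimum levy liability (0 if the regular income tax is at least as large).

0 kr

Regular income tax:
  57,000 kr × 10% = 5,700 kr
  632,000 kr × 17% = 107,440 kr
  → 113,140 kr

Parallel minimum levy:
  Base (financial-statement income): 563,000 kr
  563,000 kr × 14% = 78,820 kr

78,820 kr ≤ 113,140 kr, so no add-on is due.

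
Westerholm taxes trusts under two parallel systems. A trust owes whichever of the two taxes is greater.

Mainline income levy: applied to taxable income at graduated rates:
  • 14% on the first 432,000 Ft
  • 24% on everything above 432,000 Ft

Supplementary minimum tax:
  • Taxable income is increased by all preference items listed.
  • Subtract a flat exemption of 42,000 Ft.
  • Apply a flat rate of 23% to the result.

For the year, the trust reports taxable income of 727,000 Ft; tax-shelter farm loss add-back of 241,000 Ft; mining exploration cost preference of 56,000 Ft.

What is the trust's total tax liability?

Mainline income levy:
  432,000 Ft × 14% = 60,480 Ft
  295,000 Ft × 24% = 70,800 Ft
  → 131,280 Ft

Supplementary minimum tax:
  Adjusted income: 727,000 Ft + 241,000 Ft + 56,000 Ft = 1,024,000 Ft
  Less exemption 42,000 Ft → base 982,000 Ft
  982,000 Ft × 23% = 225,860 Ft

225,860 Ft > 131,280 Ft, so the supplementary minimum tax is the binding amount.

225,860 Ft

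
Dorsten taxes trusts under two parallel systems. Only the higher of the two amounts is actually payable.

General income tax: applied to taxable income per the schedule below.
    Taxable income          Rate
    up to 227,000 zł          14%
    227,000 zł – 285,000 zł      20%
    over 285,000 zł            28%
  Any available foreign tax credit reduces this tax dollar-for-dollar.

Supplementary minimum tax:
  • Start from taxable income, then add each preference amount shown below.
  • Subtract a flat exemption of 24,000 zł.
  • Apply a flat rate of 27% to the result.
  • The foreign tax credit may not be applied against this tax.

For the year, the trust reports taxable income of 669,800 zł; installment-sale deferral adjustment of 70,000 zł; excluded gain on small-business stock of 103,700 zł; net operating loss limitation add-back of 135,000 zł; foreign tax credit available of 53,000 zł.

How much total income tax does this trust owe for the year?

Supplementary minimum tax:
  Adjusted income: 669,800 zł + 70,000 zł + 103,700 zł + 135,000 zł = 978,500 zł
  Less exemption 24,000 zł → base 954,500 zł
  954,500 zł × 27% = 257,715 zł

General income tax:
  227,000 zł × 14% = 31,780 zł
  58,000 zł × 20% = 11,600 zł
  384,800 zł × 28% = 107,744 zł
  → 151,124 zł
  Less foreign tax credit 53,000 zł → 98,124 zł

257,715 zł > 98,124 zł, so the supplementary minimum tax is the binding amount.

257,715 zł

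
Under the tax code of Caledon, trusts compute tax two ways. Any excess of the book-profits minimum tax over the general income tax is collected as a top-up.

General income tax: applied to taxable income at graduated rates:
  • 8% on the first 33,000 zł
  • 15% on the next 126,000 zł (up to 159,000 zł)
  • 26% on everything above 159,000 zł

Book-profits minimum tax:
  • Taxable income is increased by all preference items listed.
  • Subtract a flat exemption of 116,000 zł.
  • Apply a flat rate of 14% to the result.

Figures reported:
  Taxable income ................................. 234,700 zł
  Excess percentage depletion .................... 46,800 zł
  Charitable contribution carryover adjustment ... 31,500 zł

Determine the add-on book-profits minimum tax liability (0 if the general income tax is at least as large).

0 zł

General income tax:
  33,000 zł × 8% = 2,640 zł
  126,000 zł × 15% = 18,900 zł
  75,700 zł × 26% = 19,682 zł
  → 41,222 zł

Book-profits minimum tax:
  Adjusted income: 234,700 zł + 46,800 zł + 31,500 zł = 313,000 zł
  Less exemption 116,000 zł → base 197,000 zł
  197,000 zł × 14% = 27,580 zł

27,580 zł ≤ 41,222 zł, so no add-on is due.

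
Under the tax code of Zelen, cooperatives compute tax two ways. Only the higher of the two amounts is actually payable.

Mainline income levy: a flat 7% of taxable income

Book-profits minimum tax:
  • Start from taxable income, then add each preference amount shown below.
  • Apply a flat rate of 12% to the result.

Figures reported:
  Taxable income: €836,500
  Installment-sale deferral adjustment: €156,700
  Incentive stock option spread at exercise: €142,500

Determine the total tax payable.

€136,284

Mainline income levy:
  €836,500 × 7% = €58,555

Book-profits minimum tax:
  Adjusted income: €836,500 + €156,700 + €142,500 = €1,135,700
  €1,135,700 × 12% = €136,284

€136,284 > €58,555, so the book-profits minimum tax is the binding amount.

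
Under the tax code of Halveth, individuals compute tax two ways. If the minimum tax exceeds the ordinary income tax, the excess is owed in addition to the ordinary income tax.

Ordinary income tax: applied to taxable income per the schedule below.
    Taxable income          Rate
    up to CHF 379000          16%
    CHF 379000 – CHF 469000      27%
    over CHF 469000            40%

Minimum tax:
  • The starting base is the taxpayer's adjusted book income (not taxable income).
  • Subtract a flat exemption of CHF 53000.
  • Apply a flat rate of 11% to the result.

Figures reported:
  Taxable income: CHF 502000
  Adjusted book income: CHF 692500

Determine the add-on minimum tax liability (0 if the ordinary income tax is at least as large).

CHF 0

Minimum tax:
  Base (adjusted book income): CHF 692500
  Less exemption CHF 53000 → base CHF 639500
  CHF 639500 × 11% = CHF 70345

Ordinary income tax:
  CHF 379000 × 16% = CHF 60640
  CHF 90000 × 27% = CHF 24300
  CHF 33000 × 40% = CHF 13200
  → CHF 98140

CHF 70345 ≤ CHF 98140, so no add-on is due.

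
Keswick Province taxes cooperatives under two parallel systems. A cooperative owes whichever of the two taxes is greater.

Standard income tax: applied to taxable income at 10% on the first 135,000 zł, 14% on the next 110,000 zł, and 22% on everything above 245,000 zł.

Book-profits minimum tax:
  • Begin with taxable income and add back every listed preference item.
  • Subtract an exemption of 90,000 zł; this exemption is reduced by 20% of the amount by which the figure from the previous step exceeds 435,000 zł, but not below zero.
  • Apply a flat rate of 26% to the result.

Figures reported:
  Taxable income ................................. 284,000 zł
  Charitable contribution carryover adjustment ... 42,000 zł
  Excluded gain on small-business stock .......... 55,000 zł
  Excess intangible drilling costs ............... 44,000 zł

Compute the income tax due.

Book-profits minimum tax:
  Adjusted income: 284,000 zł + 42,000 zł + 55,000 zł + 44,000 zł = 425,000 zł
  Exemption: 425,000 zł ≤ 435,000 zł, so full 90,000 zł applies
  Base: 425,000 zł − 90,000 zł = 335,000 zł
  335,000 zł × 26% = 87,100 zł

Standard income tax:
  135,000 zł × 10% = 13,500 zł
  110,000 zł × 14% = 15,400 zł
  39,000 zł × 22% = 8,580 zł
  → 37,480 zł

87,100 zł > 37,480 zł, so the book-profits minimum tax is the binding amount.

87,100 zł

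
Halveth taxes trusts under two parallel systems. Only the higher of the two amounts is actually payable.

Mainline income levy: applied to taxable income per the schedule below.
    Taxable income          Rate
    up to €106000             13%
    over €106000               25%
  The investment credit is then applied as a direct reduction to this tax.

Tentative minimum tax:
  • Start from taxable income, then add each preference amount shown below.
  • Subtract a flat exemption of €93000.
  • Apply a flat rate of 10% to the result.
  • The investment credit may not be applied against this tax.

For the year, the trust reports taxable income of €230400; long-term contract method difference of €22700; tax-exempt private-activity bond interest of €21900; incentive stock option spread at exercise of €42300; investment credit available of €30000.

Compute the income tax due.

€22430

Tentative minimum tax:
  Adjusted income: €230400 + €22700 + €21900 + €42300 = €317300
  Less exemption €93000 → base €224300
  €224300 × 10% = €22430

Mainline income levy:
  €106000 × 13% = €13780
  €124400 × 25% = €31100
  → €44880
  Less investment credit €30000 → €14880

€22430 > €14880, so the tentative minimum tax is the binding amount.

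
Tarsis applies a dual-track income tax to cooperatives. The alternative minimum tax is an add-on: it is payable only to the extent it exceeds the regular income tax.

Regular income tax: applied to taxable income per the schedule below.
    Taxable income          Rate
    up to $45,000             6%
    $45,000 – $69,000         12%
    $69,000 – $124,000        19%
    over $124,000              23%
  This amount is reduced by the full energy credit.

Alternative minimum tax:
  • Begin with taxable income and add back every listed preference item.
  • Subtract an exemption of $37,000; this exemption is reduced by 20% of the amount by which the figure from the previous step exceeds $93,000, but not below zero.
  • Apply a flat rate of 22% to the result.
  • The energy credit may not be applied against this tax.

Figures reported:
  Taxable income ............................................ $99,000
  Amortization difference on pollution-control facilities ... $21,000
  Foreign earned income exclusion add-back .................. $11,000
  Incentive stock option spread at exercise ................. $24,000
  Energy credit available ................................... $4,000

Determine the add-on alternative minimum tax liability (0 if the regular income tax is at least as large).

Regular income tax:
  $45,000 × 6% = $2,700
  $24,000 × 12% = $2,880
  $30,000 × 19% = $5,700
  → $11,280
  Less energy credit $4,000 → $7,280

Alternative minimum tax:
  Adjusted income: $99,000 + $21,000 + $11,000 + $24,000 = $155,000
  Exemption: $37,000 − 20% × ($155,000 − $93,000) = $37,000 − $12,400 = $24,600
  Base: $155,000 − $24,600 = $130,400
  $130,400 × 22% = $28,688

Excess of alternative minimum tax over regular income tax: $28,688 − $7,280 = $21,408.

$21,408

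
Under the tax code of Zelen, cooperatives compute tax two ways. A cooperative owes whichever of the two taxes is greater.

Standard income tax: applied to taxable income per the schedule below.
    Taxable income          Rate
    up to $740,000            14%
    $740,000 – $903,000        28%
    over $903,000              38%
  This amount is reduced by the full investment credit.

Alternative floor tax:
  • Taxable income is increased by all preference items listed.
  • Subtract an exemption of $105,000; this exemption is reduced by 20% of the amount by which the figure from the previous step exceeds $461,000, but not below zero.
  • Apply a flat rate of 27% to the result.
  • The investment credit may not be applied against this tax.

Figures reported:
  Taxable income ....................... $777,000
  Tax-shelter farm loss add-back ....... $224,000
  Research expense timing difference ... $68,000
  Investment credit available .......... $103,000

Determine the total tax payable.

$288,630

Alternative floor tax:
  Adjusted income: $777,000 + $224,000 + $68,000 = $1,069,000
  Exemption: 20% × ($1,069,000 − $461,000) = $121,600 ≥ $105,000, so the exemption is fully phased out
  Base: $1,069,000 − $0 = $1,069,000
  $1,069,000 × 27% = $288,630

Standard income tax:
  $740,000 × 14% = $103,600
  $37,000 × 28% = $10,360
  → $113,960
  Less investment credit $103,000 → $10,960

$288,630 > $10,960, so the alternative floor tax is the binding amount.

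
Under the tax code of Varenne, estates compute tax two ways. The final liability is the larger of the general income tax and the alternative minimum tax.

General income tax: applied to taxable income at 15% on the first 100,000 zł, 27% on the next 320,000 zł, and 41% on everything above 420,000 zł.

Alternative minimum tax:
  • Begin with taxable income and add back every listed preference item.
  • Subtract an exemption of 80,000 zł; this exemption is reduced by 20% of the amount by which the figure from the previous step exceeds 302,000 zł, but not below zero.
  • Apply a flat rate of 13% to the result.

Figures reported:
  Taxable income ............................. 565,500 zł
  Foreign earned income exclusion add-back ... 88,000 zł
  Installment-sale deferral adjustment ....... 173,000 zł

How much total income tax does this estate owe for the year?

Alternative minimum tax:
  Adjusted income: 565,500 zł + 88,000 zł + 173,000 zł = 826,500 zł
  Exemption: 20% × (826,500 zł − 302,000 zł) = 104,900 zł ≥ 80,000 zł, so the exemption is fully phased out
  Base: 826,500 zł − 0 zł = 826,500 zł
  826,500 zł × 13% = 107,445 zł

General income tax:
  100,000 zł × 15% = 15,000 zł
  320,000 zł × 27% = 86,400 zł
  145,500 zł × 41% = 59,655 zł
  → 161,055 zł

161,055 zł > 107,445 zł, so the general income tax governs.

161,055 zł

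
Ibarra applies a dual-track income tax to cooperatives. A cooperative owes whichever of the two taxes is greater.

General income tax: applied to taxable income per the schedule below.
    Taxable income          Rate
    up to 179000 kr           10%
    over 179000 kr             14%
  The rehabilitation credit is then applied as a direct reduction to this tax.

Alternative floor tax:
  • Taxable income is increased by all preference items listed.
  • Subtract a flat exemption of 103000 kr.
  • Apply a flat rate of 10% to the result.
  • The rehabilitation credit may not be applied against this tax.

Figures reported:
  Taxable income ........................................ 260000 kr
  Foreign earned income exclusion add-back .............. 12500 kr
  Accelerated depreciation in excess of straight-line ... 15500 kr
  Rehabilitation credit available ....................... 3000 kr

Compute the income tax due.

26240 kr

General income tax:
  179000 kr × 10% = 17900 kr
  81000 kr × 14% = 11340 kr
  → 29240 kr
  Less rehabilitation credit 3000 kr → 26240 kr

Alternative floor tax:
  Adjusted income: 260000 kr + 12500 kr + 15500 kr = 288000 kr
  Less exemption 103000 kr → base 185000 kr
  185000 kr × 10% = 18500 kr

26240 kr > 18500 kr, so the general income tax governs.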